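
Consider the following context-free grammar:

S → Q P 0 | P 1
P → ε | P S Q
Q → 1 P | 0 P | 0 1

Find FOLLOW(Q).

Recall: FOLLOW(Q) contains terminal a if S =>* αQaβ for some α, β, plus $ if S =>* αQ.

We compute FOLLOW(Q) using the standard algorithm.
FOLLOW(S) starts with {$}.
FIRST(P) = {0, 1, ε}
FIRST(Q) = {0, 1}
FIRST(S) = {0, 1}
FOLLOW(P) = {0, 1}
FOLLOW(Q) = {0, 1}
FOLLOW(S) = {$, 0, 1}
Therefore, FOLLOW(Q) = {0, 1}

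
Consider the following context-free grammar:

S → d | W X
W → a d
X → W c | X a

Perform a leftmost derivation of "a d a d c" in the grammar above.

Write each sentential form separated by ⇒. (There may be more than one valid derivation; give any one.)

S ⇒ W X ⇒ a d X ⇒ a d W c ⇒ a d a d c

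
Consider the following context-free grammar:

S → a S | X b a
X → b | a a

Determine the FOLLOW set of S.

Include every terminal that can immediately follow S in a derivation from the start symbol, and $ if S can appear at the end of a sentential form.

We compute FOLLOW(S) using the standard algorithm.
FOLLOW(S) starts with {$}.
FIRST(S) = {a, b}
FIRST(X) = {a, b}
FOLLOW(S) = {$}
FOLLOW(X) = {b}
Therefore, FOLLOW(S) = {$}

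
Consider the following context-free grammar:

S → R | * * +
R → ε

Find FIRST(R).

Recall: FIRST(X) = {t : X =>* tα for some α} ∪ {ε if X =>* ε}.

We compute FIRST(R) using the standard algorithm.
FIRST(R) = {ε}
FIRST(S) = {*, ε}
Therefore, FIRST(R) = {ε}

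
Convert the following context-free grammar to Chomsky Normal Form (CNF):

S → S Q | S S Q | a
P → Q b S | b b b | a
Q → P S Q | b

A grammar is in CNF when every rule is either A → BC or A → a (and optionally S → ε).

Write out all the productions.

S → a; TB → b; P → a; Q → b; S → S Q; S → S X0; X0 → S Q; P → Q X1; X1 → TB S; P → TB X2; X2 → TB TB; Q → P X3; X3 → S Q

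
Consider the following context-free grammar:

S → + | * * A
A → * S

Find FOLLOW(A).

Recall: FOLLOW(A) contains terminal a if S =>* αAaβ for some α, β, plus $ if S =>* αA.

We compute FOLLOW(A) using the standard algorithm.
FOLLOW(S) starts with {$}.
FIRST(A) = {*}
FIRST(S) = {*, +}
FOLLOW(A) = {$}
FOLLOW(S) = {$}
Therefore, FOLLOW(A) = {$}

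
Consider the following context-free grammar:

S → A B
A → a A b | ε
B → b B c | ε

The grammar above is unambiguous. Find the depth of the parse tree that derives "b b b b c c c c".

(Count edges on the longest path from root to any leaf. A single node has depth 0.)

6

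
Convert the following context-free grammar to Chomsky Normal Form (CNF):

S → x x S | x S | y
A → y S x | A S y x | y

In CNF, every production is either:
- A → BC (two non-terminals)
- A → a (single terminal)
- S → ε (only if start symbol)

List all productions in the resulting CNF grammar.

TX → x; S → y; TY → y; A → y; S → TX X0; X0 → TX S; S → TX S; A → TY X1; X1 → S TX; A → A X2; X2 → S X3; X3 → TY TX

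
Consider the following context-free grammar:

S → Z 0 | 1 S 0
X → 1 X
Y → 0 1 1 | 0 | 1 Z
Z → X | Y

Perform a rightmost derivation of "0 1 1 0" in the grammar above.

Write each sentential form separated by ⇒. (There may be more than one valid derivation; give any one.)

S ⇒ Z 0 ⇒ Y 0 ⇒ 0 1 1 0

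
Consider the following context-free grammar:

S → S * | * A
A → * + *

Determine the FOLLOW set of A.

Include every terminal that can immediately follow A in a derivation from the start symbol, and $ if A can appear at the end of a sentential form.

We compute FOLLOW(A) using the standard algorithm.
FOLLOW(S) starts with {$}.
FIRST(A) = {*}
FIRST(S) = {*}
FOLLOW(A) = {$, *}
FOLLOW(S) = {$, *}
Therefore, FOLLOW(A) = {$, *}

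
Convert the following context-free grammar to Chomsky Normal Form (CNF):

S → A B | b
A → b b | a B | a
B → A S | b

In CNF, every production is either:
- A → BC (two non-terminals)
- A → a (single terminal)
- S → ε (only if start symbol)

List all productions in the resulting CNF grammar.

S → b; TB → b; TA → a; A → a; B → b; S → A B; A → TB TB; A → TA B; B → A S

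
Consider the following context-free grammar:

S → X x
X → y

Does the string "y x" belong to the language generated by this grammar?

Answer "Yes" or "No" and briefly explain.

Yes - a valid derivation exists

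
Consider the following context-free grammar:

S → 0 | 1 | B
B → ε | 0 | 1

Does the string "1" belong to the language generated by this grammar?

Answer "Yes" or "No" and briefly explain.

Yes - a valid derivation exists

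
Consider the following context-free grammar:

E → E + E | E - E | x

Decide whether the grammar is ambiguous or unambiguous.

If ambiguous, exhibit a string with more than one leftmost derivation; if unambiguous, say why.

Ambiguous - the string 'x - x + x + x' has two distinct leftmost derivations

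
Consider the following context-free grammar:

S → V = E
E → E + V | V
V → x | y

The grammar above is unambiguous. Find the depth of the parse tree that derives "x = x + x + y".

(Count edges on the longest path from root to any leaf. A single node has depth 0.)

5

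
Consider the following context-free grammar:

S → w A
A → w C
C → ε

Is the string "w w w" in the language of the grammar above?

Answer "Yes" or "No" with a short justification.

No - no valid derivation exists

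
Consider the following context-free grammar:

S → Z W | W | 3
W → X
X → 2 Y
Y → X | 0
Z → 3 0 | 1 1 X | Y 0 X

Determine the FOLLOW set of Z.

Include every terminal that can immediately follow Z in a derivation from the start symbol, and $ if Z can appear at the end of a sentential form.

We compute FOLLOW(Z) using the standard algorithm.
FOLLOW(S) starts with {$}.
FIRST(S) = {0, 1, 2, 3}
FIRST(W) = {2}
FIRST(X) = {2}
FIRST(Y) = {0, 2}
FIRST(Z) = {0, 1, 2, 3}
FOLLOW(S) = {$}
FOLLOW(W) = {$}
FOLLOW(X) = {$, 0, 2}
FOLLOW(Y) = {$, 0, 2}
FOLLOW(Z) = {2}
Therefore, FOLLOW(Z) = {2}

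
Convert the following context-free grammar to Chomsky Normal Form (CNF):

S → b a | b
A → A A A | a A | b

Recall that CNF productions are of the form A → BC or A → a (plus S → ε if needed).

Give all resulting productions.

TB → b; TA → a; S → b; A → b; S → TB TA; A → A X0; X0 → A A; A → TA A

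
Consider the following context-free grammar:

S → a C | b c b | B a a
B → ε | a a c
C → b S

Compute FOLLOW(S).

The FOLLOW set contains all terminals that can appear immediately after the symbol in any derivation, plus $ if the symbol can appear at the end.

We compute FOLLOW(S) using the standard algorithm.
FOLLOW(S) starts with {$}.
FIRST(B) = {a, ε}
FIRST(C) = {b}
FIRST(S) = {a, b}
FOLLOW(B) = {a}
FOLLOW(C) = {$}
FOLLOW(S) = {$}
Therefore, FOLLOW(S) = {$}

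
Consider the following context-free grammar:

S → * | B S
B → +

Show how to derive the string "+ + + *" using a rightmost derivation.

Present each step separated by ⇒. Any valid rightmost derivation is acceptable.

S ⇒ B S ⇒ B B S ⇒ B B B S ⇒ B B B * ⇒ B B + * ⇒ B + + * ⇒ + + + *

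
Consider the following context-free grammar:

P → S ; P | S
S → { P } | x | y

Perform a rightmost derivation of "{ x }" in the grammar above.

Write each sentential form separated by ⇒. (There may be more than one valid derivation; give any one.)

P ⇒ S ⇒ { P } ⇒ { S } ⇒ { x }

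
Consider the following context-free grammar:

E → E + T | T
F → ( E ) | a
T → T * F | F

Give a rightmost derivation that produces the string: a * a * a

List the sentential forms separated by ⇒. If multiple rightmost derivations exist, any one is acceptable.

E ⇒ T ⇒ T * F ⇒ T * a ⇒ T * F * a ⇒ T * a * a ⇒ F * a * a ⇒ a * a * a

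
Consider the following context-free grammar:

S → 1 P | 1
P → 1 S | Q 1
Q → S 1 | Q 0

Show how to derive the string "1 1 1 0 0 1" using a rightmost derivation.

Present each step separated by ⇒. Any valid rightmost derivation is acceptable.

S ⇒ 1 P ⇒ 1 Q 1 ⇒ 1 Q 0 1 ⇒ 1 Q 0 0 1 ⇒ 1 S 1 0 0 1 ⇒ 1 1 1 0 0 1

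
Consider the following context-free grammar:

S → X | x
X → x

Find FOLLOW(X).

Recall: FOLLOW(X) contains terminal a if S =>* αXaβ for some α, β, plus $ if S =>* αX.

We compute FOLLOW(X) using the standard algorithm.
FOLLOW(S) starts with {$}.
FIRST(S) = {x}
FIRST(X) = {x}
FOLLOW(S) = {$}
FOLLOW(X) = {$}
Therefore, FOLLOW(X) = {$}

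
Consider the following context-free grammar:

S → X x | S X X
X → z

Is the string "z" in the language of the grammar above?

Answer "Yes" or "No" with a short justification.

No - no valid derivation exists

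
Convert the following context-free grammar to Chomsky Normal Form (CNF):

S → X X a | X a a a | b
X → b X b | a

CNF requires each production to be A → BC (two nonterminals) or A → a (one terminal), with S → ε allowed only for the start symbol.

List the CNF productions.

TA → a; S → b; TB → b; X → a; S → X X0; X0 → X TA; S → X X1; X1 → TA X2; X2 → TA TA; X → TB X3; X3 → X TB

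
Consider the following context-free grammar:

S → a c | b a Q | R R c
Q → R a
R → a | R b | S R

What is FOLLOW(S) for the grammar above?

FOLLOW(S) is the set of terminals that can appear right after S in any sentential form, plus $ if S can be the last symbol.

We compute FOLLOW(S) using the standard algorithm.
FOLLOW(S) starts with {$}.
FIRST(Q) = {a, b}
FIRST(R) = {a, b}
FIRST(S) = {a, b}
FOLLOW(Q) = {$, a, b}
FOLLOW(R) = {a, b, c}
FOLLOW(S) = {$, a, b}
Therefore, FOLLOW(S) = {$, a, b}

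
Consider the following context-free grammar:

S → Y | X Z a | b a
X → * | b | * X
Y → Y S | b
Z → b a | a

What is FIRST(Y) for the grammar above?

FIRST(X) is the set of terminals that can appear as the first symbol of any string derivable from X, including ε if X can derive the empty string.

We compute FIRST(Y) using the standard algorithm.
FIRST(S) = {*, b}
FIRST(X) = {*, b}
FIRST(Y) = {b}
FIRST(Z) = {a, b}
Therefore, FIRST(Y) = {b}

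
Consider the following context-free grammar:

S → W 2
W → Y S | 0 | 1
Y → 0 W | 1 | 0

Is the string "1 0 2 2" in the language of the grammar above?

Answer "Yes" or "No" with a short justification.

Yes - a valid derivation exists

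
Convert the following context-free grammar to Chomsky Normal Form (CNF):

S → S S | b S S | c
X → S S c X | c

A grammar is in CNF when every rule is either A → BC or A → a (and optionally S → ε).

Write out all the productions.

TB → b; S → c; TC → c; X → c; S → S S; S → TB X0; X0 → S S; X → S X1; X1 → S X2; X2 → TC X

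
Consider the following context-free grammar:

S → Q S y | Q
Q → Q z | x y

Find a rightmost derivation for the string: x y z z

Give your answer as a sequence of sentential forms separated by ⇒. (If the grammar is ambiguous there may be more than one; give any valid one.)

S ⇒ Q ⇒ Q z ⇒ Q z z ⇒ x y z z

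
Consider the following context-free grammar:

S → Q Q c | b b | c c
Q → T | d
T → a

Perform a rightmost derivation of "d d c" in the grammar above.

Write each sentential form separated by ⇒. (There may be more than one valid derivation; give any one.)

S ⇒ Q Q c ⇒ Q d c ⇒ d d c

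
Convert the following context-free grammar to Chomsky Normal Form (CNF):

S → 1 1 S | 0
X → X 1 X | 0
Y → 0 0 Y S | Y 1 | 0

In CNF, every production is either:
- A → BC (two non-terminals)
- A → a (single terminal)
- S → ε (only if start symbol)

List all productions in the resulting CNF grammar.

T1 → 1; S → 0; X → 0; T0 → 0; Y → 0; S → T1 X0; X0 → T1 S; X → X X1; X1 → T1 X; Y → T0 X2; X2 → T0 X3; X3 → Y S; Y → Y T1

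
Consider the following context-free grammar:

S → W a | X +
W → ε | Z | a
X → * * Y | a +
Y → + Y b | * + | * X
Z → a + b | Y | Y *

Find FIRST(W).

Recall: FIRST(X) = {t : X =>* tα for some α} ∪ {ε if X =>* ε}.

We compute FIRST(W) using the standard algorithm.
FIRST(S) = {*, +, a}
FIRST(W) = {*, +, a, ε}
FIRST(X) = {*, a}
FIRST(Y) = {*, +}
FIRST(Z) = {*, +, a}
Therefore, FIRST(W) = {*, +, a, ε}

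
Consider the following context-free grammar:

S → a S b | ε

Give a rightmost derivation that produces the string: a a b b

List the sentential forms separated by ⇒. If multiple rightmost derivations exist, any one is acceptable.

S ⇒ a S b ⇒ a a S b b ⇒ a a b b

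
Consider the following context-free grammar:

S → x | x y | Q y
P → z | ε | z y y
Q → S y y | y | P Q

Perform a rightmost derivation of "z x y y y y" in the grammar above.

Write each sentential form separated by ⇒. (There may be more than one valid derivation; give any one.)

S ⇒ Q y ⇒ P Q y ⇒ P S y y y ⇒ P x y y y y ⇒ z x y y y y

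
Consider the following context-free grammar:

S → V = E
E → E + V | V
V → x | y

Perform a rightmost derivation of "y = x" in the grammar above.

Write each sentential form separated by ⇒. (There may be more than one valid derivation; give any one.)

S ⇒ V = E ⇒ V = V ⇒ V = x ⇒ y = x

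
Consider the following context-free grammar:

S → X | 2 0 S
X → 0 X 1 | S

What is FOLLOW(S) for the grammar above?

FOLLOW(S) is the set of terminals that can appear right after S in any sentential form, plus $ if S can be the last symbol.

We compute FOLLOW(S) using the standard algorithm.
FOLLOW(S) starts with {$}.
FIRST(S) = {0, 2}
FIRST(X) = {0, 2}
FOLLOW(S) = {$, 1}
FOLLOW(X) = {$, 1}
Therefore, FOLLOW(S) = {$, 1}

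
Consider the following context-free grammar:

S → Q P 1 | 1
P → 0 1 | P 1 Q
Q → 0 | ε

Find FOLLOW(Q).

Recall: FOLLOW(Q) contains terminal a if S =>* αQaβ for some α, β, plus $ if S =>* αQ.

We compute FOLLOW(Q) using the standard algorithm.
FOLLOW(S) starts with {$}.
FIRST(P) = {0}
FIRST(Q) = {0, ε}
FIRST(S) = {0, 1}
FOLLOW(P) = {1}
FOLLOW(Q) = {0, 1}
FOLLOW(S) = {$}
Therefore, FOLLOW(Q) = {0, 1}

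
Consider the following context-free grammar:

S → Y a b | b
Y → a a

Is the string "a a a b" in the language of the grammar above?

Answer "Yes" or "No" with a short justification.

Yes - a valid derivation exists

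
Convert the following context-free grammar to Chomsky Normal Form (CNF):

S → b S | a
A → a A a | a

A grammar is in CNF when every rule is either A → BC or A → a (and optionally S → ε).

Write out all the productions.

TB → b; S → a; TA → a; A → a; S → TB S; A → TA X0; X0 → A TA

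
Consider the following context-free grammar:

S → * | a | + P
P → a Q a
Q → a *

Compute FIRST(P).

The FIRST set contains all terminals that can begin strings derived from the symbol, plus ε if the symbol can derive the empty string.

We compute FIRST(P) using the standard algorithm.
FIRST(P) = {a}
FIRST(Q) = {a}
FIRST(S) = {*, +, a}
Therefore, FIRST(P) = {a}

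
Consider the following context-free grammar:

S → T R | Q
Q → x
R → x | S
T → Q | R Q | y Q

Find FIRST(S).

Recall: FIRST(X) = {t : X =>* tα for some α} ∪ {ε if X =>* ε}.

We compute FIRST(S) using the standard algorithm.
FIRST(Q) = {x}
FIRST(R) = {x, y}
FIRST(S) = {x, y}
FIRST(T) = {x, y}
Therefore, FIRST(S) = {x, y}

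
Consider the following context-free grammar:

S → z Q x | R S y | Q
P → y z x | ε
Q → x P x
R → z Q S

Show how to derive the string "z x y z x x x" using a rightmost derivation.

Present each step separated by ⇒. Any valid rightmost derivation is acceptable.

S ⇒ z Q x ⇒ z x P x x ⇒ z x y z x x x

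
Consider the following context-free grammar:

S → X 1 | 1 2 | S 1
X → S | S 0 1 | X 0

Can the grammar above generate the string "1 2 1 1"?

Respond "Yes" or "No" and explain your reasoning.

Yes - a valid derivation exists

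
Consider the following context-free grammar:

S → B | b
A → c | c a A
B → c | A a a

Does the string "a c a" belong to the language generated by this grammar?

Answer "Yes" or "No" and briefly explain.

No - no valid derivation exists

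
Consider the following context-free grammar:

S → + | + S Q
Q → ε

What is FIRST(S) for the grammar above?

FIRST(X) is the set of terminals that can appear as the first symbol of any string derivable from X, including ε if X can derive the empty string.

We compute FIRST(S) using the standard algorithm.
FIRST(Q) = {ε}
FIRST(S) = {+}
Therefore, FIRST(S) = {+}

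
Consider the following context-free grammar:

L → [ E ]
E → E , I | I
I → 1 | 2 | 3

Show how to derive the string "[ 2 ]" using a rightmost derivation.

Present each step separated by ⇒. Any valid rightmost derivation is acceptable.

L ⇒ [ E ] ⇒ [ I ] ⇒ [ 2 ]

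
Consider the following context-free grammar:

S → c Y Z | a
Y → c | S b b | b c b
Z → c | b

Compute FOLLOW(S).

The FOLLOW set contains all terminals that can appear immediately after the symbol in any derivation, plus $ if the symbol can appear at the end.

We compute FOLLOW(S) using the standard algorithm.
FOLLOW(S) starts with {$}.
FIRST(S) = {a, c}
FIRST(Y) = {a, b, c}
FIRST(Z) = {b, c}
FOLLOW(S) = {$, b}
FOLLOW(Y) = {b, c}
FOLLOW(Z) = {$, b}
Therefore, FOLLOW(S) = {$, b}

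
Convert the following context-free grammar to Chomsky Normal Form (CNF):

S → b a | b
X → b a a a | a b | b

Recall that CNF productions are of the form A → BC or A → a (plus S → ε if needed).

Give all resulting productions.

TB → b; TA → a; S → b; X → b; S → TB TA; X → TB X0; X0 → TA X1; X1 → TA TA; X → TA TB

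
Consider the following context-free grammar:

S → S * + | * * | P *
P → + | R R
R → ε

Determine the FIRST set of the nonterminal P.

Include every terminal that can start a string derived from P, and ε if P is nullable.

We compute FIRST(P) using the standard algorithm.
FIRST(P) = {+, ε}
FIRST(R) = {ε}
FIRST(S) = {*, +}
Therefore, FIRST(P) = {+, ε}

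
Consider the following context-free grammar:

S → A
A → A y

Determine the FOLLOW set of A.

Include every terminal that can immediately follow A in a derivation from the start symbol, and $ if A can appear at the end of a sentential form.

We compute FOLLOW(A) using the standard algorithm.
FOLLOW(S) starts with {$}.
FIRST(A) = {}
FIRST(S) = {}
FOLLOW(A) = {$, y}
FOLLOW(S) = {$}
Therefore, FOLLOW(A) = {$, y}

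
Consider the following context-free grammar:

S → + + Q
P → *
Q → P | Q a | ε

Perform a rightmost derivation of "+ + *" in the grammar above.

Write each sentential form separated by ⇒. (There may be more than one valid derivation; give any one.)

S ⇒ + + Q ⇒ + + P ⇒ + + *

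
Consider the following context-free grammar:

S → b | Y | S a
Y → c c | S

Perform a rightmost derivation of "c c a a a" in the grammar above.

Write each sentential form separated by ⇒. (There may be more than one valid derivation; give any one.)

S ⇒ S a ⇒ S a a ⇒ S a a a ⇒ Y a a a ⇒ c c a a a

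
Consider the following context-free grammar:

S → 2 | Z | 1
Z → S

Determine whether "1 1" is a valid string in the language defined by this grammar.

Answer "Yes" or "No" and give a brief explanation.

No - no valid derivation exists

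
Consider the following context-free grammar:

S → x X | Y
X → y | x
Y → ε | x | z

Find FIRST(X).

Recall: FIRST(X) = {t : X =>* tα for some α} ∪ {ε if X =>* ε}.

We compute FIRST(X) using the standard algorithm.
FIRST(S) = {x, z, ε}
FIRST(X) = {x, y}
FIRST(Y) = {x, z, ε}
Therefore, FIRST(X) = {x, y}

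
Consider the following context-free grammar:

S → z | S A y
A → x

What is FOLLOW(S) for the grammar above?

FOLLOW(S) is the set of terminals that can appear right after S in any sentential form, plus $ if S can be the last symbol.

We compute FOLLOW(S) using the standard algorithm.
FOLLOW(S) starts with {$}.
FIRST(A) = {x}
FIRST(S) = {z}
FOLLOW(A) = {y}
FOLLOW(S) = {$, x}
Therefore, FOLLOW(S) = {$, x}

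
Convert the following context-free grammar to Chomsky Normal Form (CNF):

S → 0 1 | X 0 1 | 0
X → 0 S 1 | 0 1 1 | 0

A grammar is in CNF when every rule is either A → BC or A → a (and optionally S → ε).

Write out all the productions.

T0 → 0; T1 → 1; S → 0; X → 0; S → T0 T1; S → X X0; X0 → T0 T1; X → T0 X1; X1 → S T1; X → T0 X2; X2 → T1 T1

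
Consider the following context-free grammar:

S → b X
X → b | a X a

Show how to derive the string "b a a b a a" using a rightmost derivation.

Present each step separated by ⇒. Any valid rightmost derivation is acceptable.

S ⇒ b X ⇒ b a X a ⇒ b a a X a a ⇒ b a a b a a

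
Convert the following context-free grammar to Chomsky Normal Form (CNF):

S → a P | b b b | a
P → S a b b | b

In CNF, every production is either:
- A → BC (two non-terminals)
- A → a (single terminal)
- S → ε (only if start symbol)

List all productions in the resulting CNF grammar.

TA → a; TB → b; S → a; P → b; S → TA P; S → TB X0; X0 → TB TB; P → S X1; X1 → TA X2; X2 → TB TB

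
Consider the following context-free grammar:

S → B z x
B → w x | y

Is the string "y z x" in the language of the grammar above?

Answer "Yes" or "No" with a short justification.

Yes - a valid derivation exists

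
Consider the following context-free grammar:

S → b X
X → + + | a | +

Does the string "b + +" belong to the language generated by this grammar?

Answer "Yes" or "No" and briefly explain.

Yes - a valid derivation exists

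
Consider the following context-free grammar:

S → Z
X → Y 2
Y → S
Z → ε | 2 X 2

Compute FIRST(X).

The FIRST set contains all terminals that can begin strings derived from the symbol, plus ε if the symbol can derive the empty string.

We compute FIRST(X) using the standard algorithm.
FIRST(S) = {2, ε}
FIRST(X) = {2}
FIRST(Y) = {2, ε}
FIRST(Z) = {2, ε}
Therefore, FIRST(X) = {2}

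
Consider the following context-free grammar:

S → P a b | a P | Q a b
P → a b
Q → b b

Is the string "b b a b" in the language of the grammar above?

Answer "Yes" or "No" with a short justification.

Yes - a valid derivation exists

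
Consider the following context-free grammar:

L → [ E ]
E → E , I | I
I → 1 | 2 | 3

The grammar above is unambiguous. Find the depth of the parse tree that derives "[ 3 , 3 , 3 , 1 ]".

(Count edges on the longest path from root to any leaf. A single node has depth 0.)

6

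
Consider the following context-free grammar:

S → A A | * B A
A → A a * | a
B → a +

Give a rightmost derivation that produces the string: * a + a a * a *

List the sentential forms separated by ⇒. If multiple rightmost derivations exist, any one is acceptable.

S ⇒ * B A ⇒ * B A a * ⇒ * B A a * a * ⇒ * B a a * a * ⇒ * a + a a * a *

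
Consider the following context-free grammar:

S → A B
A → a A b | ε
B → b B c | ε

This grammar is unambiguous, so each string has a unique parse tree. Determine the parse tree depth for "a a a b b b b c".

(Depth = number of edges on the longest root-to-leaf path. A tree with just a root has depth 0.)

5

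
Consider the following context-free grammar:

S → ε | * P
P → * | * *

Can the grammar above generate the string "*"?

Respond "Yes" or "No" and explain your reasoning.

No - no valid derivation exists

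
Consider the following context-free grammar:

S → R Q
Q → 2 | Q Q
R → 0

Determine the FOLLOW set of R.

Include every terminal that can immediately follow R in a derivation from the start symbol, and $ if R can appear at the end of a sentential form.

We compute FOLLOW(R) using the standard algorithm.
FOLLOW(S) starts with {$}.
FIRST(Q) = {2}
FIRST(R) = {0}
FIRST(S) = {0}
FOLLOW(Q) = {$, 2}
FOLLOW(R) = {2}
FOLLOW(S) = {$}
Therefore, FOLLOW(R) = {2}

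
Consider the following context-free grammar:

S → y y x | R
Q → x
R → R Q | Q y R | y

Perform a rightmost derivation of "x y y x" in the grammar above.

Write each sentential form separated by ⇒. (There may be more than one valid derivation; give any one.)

S ⇒ R ⇒ R Q ⇒ R x ⇒ Q y R x ⇒ Q y y x ⇒ x y y x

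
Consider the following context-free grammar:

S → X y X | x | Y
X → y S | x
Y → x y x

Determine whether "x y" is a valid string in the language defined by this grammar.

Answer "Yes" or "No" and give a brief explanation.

No - no valid derivation exists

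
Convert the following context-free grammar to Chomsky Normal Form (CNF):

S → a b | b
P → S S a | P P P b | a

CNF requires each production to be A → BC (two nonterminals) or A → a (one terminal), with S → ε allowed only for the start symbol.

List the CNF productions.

TA → a; TB → b; S → b; P → a; S → TA TB; P → S X0; X0 → S TA; P → P X1; X1 → P X2; X2 → P TB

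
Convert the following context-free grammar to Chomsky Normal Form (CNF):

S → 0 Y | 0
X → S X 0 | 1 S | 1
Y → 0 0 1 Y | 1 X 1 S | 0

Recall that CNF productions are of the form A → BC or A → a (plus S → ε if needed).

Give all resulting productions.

T0 → 0; S → 0; T1 → 1; X → 1; Y → 0; S → T0 Y; X → S X0; X0 → X T0; X → T1 S; Y → T0 X1; X1 → T0 X2; X2 → T1 Y; Y → T1 X3; X3 → X X4; X4 → T1 S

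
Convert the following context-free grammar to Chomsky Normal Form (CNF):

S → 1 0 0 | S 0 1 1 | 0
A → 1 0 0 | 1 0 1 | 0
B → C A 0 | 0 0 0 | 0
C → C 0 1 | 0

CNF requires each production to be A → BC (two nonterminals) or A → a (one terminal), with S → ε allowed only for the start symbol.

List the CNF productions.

T1 → 1; T0 → 0; S → 0; A → 0; B → 0; C → 0; S → T1 X0; X0 → T0 T0; S → S X1; X1 → T0 X2; X2 → T1 T1; A → T1 X3; X3 → T0 T0; A → T1 X4; X4 → T0 T1; B → C X5; X5 → A T0; B → T0 X6; X6 → T0 T0; C → C X7; X7 → T0 T1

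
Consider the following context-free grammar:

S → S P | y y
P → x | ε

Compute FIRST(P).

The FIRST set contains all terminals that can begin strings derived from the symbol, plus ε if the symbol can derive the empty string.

We compute FIRST(P) using the standard algorithm.
FIRST(P) = {x, ε}
FIRST(S) = {y}
Therefore, FIRST(P) = {x, ε}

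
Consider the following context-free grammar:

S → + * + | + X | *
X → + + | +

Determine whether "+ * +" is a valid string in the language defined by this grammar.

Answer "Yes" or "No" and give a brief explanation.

Yes - a valid derivation exists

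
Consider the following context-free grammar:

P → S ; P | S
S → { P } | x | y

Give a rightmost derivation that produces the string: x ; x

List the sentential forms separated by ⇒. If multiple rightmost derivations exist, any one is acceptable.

P ⇒ S ; P ⇒ S ; S ⇒ S ; x ⇒ x ; x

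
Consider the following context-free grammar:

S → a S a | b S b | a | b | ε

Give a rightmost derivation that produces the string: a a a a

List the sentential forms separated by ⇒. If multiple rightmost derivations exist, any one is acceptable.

S ⇒ a S a ⇒ a a S a a ⇒ a a a a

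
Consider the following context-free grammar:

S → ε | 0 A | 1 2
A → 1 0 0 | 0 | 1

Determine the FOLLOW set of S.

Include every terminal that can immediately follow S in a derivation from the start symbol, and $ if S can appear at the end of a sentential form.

We compute FOLLOW(S) using the standard algorithm.
FOLLOW(S) starts with {$}.
FIRST(A) = {0, 1}
FIRST(S) = {0, 1, ε}
FOLLOW(A) = {$}
FOLLOW(S) = {$}
Therefore, FOLLOW(S) = {$}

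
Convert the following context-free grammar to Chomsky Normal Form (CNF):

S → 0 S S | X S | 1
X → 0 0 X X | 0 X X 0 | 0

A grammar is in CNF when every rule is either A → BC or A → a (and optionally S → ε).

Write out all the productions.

T0 → 0; S → 1; X → 0; S → T0 X0; X0 → S S; S → X S; X → T0 X1; X1 → T0 X2; X2 → X X; X → T0 X3; X3 → X X4; X4 → X T0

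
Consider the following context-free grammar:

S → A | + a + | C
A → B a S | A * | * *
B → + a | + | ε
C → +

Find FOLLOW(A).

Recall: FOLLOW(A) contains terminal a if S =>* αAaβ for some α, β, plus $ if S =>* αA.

We compute FOLLOW(A) using the standard algorithm.
FOLLOW(S) starts with {$}.
FIRST(A) = {*, +, a}
FIRST(B) = {+, ε}
FIRST(C) = {+}
FIRST(S) = {*, +, a}
FOLLOW(A) = {$, *}
FOLLOW(B) = {a}
FOLLOW(C) = {$, *}
FOLLOW(S) = {$, *}
Therefore, FOLLOW(A) = {$, *}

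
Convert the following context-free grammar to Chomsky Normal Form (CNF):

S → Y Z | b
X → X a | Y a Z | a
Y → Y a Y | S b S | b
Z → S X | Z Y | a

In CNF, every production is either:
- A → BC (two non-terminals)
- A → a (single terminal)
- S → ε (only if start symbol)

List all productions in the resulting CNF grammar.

S → b; TA → a; X → a; TB → b; Y → b; Z → a; S → Y Z; X → X TA; X → Y X0; X0 → TA Z; Y → Y X1; X1 → TA Y; Y → S X2; X2 → TB S; Z → S X; Z → Z Y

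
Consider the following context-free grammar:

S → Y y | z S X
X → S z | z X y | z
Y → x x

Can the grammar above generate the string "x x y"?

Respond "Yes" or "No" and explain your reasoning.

Yes - a valid derivation exists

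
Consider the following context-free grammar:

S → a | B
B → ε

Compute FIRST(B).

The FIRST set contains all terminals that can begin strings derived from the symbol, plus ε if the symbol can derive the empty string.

We compute FIRST(B) using the standard algorithm.
FIRST(B) = {ε}
FIRST(S) = {a, ε}
Therefore, FIRST(B) = {ε}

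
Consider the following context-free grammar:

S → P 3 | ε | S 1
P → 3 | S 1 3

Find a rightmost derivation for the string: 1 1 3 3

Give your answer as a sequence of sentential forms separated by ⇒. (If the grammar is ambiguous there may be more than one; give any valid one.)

S ⇒ P 3 ⇒ S 1 3 3 ⇒ S 1 1 3 3 ⇒ 1 1 3 3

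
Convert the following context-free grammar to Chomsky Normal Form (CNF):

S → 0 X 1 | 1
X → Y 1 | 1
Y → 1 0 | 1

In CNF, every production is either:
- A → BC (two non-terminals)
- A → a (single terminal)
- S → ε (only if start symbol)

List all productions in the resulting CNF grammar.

T0 → 0; T1 → 1; S → 1; X → 1; Y → 1; S → T0 X0; X0 → X T1; X → Y T1; Y → T1 T0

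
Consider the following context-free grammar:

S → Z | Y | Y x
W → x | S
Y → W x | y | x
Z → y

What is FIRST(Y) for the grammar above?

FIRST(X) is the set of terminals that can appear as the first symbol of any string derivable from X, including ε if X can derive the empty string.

We compute FIRST(Y) using the standard algorithm.
FIRST(S) = {x, y}
FIRST(W) = {x, y}
FIRST(Y) = {x, y}
FIRST(Z) = {y}
Therefore, FIRST(Y) = {x, y}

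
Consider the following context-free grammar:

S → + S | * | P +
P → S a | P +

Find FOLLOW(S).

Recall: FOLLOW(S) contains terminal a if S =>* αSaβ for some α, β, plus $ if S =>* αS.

We compute FOLLOW(S) using the standard algorithm.
FOLLOW(S) starts with {$}.
FIRST(P) = {*, +}
FIRST(S) = {*, +}
FOLLOW(P) = {+}
FOLLOW(S) = {$, a}
Therefore, FOLLOW(S) = {$, a}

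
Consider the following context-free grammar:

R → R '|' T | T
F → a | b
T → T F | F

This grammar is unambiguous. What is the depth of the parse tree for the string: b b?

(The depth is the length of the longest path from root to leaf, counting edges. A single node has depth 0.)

4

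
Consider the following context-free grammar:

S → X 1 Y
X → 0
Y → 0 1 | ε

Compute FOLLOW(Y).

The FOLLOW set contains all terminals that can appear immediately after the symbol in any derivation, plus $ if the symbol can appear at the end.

We compute FOLLOW(Y) using the standard algorithm.
FOLLOW(S) starts with {$}.
FIRST(S) = {0}
FIRST(X) = {0}
FIRST(Y) = {0, ε}
FOLLOW(S) = {$}
FOLLOW(X) = {1}
FOLLOW(Y) = {$}
Therefore, FOLLOW(Y) = {$}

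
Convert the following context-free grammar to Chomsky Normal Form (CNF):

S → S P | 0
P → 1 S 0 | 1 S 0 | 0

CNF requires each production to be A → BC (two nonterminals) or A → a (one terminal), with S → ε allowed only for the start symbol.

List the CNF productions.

S → 0; T1 → 1; T0 → 0; P → 0; S → S P; P → T1 X0; X0 → S T0; P → T1 X1; X1 → S T0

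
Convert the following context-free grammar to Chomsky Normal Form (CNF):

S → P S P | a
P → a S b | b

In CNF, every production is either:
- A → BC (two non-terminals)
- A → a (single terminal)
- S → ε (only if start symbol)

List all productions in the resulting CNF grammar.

S → a; TA → a; TB → b; P → b; S → P X0; X0 → S P; P → TA X1; X1 → S TB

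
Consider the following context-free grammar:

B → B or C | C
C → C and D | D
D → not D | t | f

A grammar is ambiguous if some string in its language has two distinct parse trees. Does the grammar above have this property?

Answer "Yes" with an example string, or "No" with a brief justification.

No - the grammar is unambiguous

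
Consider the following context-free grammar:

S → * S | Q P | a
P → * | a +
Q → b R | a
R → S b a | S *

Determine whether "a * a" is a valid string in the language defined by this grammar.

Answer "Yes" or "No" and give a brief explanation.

No - no valid derivation exists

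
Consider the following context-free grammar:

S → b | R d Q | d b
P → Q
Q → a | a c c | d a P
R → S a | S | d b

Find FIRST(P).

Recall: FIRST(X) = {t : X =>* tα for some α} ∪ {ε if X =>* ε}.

We compute FIRST(P) using the standard algorithm.
FIRST(P) = {a, d}
FIRST(Q) = {a, d}
FIRST(R) = {b, d}
FIRST(S) = {b, d}
Therefore, FIRST(P) = {a, d}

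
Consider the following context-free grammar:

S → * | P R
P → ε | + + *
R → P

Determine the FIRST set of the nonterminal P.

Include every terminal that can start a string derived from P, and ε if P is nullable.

We compute FIRST(P) using the standard algorithm.
FIRST(P) = {+, ε}
FIRST(R) = {+, ε}
FIRST(S) = {*, +, ε}
Therefore, FIRST(P) = {+, ε}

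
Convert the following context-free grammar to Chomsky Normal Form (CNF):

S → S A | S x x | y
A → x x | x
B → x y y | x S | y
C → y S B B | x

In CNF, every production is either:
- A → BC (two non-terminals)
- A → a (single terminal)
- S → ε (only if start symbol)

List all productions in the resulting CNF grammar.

TX → x; S → y; A → x; TY → y; B → y; C → x; S → S A; S → S X0; X0 → TX TX; A → TX TX; B → TX X1; X1 → TY TY; B → TX S; C → TY X2; X2 → S X3; X3 → B B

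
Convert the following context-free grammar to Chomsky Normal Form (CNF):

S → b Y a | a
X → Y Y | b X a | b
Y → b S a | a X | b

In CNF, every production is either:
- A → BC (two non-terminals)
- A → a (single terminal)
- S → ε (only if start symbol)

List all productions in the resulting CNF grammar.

TB → b; TA → a; S → a; X → b; Y → b; S → TB X0; X0 → Y TA; X → Y Y; X → TB X1; X1 → X TA; Y → TB X2; X2 → S TA; Y → TA X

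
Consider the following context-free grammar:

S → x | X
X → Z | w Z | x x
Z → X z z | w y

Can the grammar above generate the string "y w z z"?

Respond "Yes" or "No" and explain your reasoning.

No - no valid derivation exists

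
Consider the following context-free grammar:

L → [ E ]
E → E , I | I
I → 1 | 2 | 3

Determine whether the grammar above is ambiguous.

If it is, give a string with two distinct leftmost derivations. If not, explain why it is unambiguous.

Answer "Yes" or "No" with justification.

No - the grammar is unambiguous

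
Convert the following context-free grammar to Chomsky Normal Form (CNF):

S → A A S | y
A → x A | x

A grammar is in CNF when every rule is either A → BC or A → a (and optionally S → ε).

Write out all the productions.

S → y; TX → x; A → x; S → A X0; X0 → A S; A → TX A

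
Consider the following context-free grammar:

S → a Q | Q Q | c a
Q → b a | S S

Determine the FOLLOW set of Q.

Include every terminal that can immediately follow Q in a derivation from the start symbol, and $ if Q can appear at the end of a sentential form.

We compute FOLLOW(Q) using the standard algorithm.
FOLLOW(S) starts with {$}.
FIRST(Q) = {a, b, c}
FIRST(S) = {a, b, c}
FOLLOW(Q) = {$, a, b, c}
FOLLOW(S) = {$, a, b, c}
Therefore, FOLLOW(Q) = {$, a, b, c}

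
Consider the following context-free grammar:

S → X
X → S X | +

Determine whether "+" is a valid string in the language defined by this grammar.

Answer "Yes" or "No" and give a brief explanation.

Yes - a valid derivation exists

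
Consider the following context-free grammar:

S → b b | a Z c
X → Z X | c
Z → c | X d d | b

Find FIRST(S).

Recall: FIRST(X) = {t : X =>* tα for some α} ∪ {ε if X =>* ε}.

We compute FIRST(S) using the standard algorithm.
FIRST(S) = {a, b}
FIRST(X) = {b, c}
FIRST(Z) = {b, c}
Therefore, FIRST(S) = {a, b}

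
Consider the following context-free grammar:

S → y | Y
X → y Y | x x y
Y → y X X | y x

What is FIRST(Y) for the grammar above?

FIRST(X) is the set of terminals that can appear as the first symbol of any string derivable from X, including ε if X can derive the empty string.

We compute FIRST(Y) using the standard algorithm.
FIRST(S) = {y}
FIRST(X) = {x, y}
FIRST(Y) = {y}
Therefore, FIRST(Y) = {y}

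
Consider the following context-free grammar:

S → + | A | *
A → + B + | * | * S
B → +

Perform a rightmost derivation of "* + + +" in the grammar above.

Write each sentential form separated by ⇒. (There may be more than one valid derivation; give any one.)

S ⇒ A ⇒ * S ⇒ * A ⇒ * + B + ⇒ * + + +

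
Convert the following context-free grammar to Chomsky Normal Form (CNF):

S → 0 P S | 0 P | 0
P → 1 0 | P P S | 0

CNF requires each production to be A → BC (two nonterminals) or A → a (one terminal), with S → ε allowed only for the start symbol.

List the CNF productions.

T0 → 0; S → 0; T1 → 1; P → 0; S → T0 X0; X0 → P S; S → T0 P; P → T1 T0; P → P X1; X1 → P S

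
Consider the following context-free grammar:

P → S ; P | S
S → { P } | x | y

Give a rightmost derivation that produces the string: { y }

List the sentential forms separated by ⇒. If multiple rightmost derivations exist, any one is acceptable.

P ⇒ S ⇒ { P } ⇒ { S } ⇒ { y }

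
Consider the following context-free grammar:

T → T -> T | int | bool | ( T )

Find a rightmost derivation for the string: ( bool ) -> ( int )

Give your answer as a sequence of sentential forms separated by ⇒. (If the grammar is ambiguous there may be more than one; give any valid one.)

T ⇒ T -> T ⇒ T -> ( T ) ⇒ T -> ( int ) ⇒ ( T ) -> ( int ) ⇒ ( bool ) -> ( int )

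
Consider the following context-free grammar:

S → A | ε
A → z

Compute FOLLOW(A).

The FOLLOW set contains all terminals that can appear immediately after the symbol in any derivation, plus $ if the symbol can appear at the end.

We compute FOLLOW(A) using the standard algorithm.
FOLLOW(S) starts with {$}.
FIRST(A) = {z}
FIRST(S) = {z, ε}
FOLLOW(A) = {$}
FOLLOW(S) = {$}
Therefore, FOLLOW(A) = {$}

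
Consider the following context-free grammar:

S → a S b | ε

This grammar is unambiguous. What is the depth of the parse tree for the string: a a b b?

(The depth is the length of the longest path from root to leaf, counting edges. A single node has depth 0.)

3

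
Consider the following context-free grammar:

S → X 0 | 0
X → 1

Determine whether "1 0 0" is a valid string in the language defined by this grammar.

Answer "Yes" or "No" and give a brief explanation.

No - no valid derivation exists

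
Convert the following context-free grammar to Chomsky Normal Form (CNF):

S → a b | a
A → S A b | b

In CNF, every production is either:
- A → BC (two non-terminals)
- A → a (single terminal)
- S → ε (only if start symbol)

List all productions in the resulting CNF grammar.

TA → a; TB → b; S → a; A → b; S → TA TB; A → S X0; X0 → A TB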